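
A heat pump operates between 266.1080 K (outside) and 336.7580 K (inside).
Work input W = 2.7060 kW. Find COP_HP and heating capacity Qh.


COP = 336.7580 / 70.6500 = 4.7666
Qh = 4.7666 * 2.7060 = 12.8983 kW

COP = 4.7666, Qh = 12.8983 kW


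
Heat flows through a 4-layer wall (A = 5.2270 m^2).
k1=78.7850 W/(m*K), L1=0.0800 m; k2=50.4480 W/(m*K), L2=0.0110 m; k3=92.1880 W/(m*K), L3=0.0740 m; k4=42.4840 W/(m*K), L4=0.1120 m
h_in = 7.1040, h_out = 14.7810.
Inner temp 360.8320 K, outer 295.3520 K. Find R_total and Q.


R_conv_in = 1/(7.1040*5.2270) = 0.0269
R_1 = 0.0800/(78.7850*5.2270) = 0.0002
R_2 = 0.0110/(50.4480*5.2270) = 4.1715e-05
R_3 = 0.0740/(92.1880*5.2270) = 0.0002
R_4 = 0.1120/(42.4840*5.2270) = 0.0005
R_conv_out = 1/(14.7810*5.2270) = 0.0129
R_total = 0.0408 K/W
Q = 65.4800 / 0.0408 = 1606.1744 W

R_total = 0.0408 K/W, Q = 1606.1744 W


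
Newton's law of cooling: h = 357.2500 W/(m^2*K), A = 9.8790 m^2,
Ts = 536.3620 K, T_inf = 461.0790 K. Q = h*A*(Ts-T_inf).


dT = 75.2830 K
Q = 357.2500 * 9.8790 * 75.2830 = 265694.2404 W

265694.2404 W


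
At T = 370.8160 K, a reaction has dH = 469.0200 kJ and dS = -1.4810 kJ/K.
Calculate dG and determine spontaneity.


T*dS = 370.8160 * -1.4810 = -549.1785 kJ
dG = 469.0200 + 549.1785 = 1018.1985 kJ (non-spontaneous)

dG = 1018.1985 kJ, non-spontaneous


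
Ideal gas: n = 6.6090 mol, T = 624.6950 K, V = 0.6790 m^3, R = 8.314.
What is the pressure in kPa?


P = nRT/V = 6.6090 * 8.314 * 624.6950 / 0.6790
= 34325.2573 / 0.6790 = 50552.6618 Pa = 50.5527 kPa

50.5527 kPa


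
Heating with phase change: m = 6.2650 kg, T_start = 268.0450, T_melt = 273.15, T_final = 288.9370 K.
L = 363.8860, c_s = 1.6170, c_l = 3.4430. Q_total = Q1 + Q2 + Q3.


Q1 (sensible, solid) = 6.2650 * 1.6170 * 5.1050 = 51.7162 kJ
Q2 (latent) = 6.2650 * 363.8860 = 2279.7458 kJ
Q3 (sensible, liquid) = 6.2650 * 3.4430 * 15.7870 = 340.5318 kJ
Q_total = 2671.9938 kJ

2671.9938 kJ


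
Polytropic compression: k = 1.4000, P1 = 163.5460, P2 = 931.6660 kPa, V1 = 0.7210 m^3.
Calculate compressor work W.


(k-1)/k = 0.2857
(P2/P1)^exp = 1.6440
W = 3.5000 * 163.5460 * 0.7210 * (1.6440 - 1) = 265.7681 kJ

265.7681 kJ


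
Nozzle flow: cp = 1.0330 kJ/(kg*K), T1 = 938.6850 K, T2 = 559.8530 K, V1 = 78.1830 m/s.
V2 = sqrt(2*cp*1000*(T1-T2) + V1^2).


dT = 378.8320 K
2*cp*1000*dT = 782666.9120
V1^2 = 6112.5815
V2 = sqrt(788779.4935) = 888.1326 m/s

888.1326 m/s


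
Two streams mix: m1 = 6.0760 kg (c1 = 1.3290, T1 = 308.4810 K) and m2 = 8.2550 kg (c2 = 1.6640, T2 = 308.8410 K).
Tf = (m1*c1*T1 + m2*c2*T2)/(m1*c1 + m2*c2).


num = 6733.3241
den = 21.8113
Tf = 308.7077 K

308.7077 K


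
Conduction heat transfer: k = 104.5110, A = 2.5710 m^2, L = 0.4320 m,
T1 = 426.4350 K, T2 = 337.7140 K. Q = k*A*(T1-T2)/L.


dT = 88.7210 K
Q = 104.5110 * 2.5710 * 88.7210 / 0.4320 = 55183.1848 W

55183.1848 W


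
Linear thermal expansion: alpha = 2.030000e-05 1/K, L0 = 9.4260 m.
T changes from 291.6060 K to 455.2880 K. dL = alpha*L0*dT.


dT = 163.6820 K
dL = 2.030000e-05 * 9.4260 * 163.6820 = 0.031320 m
L_final = 9.457320 m

dL = 0.031320 m


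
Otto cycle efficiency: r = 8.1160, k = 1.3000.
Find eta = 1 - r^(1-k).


r^(k-1) = 1.8741
eta = 1 - 1/1.8741 = 0.4664 = 46.6423%

46.6423%


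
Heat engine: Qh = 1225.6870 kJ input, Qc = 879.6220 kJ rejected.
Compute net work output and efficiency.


W = 1225.6870 - 879.6220 = 346.0650 kJ
eta = 346.0650 / 1225.6870 = 0.2823 = 28.2344%

W = 346.0650 kJ, eta = 28.2344%


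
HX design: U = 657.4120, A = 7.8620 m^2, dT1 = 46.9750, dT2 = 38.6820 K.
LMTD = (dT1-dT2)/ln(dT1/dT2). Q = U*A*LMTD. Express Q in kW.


LMTD = 42.6943 K
Q = 657.4120 * 7.8620 * 42.6943 = 220668.8579 W = 220.6689 kW

220.6689 kW


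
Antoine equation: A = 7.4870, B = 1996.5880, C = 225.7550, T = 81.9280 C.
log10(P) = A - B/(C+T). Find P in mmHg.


C+T = 307.6830
B/(C+T) = 6.4891
log10(P) = 7.4870 - 6.4891 = 0.9979
P = 10^0.9979 = 9.9516 mmHg

9.9516 mmHg


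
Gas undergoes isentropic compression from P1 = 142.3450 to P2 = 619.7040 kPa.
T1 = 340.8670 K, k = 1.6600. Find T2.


(k-1)/k = 0.3976
(P2/P1)^exp = 1.7947
T2 = 340.8670 * 1.7947 = 611.7619 K

611.7619 K


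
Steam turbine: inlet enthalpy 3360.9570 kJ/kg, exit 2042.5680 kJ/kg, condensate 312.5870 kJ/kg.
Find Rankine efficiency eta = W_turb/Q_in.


W = 1318.3890 kJ/kg
Q_in = 3048.3700 kJ/kg
eta = 0.4325 = 43.2490%

eta = 43.2490%


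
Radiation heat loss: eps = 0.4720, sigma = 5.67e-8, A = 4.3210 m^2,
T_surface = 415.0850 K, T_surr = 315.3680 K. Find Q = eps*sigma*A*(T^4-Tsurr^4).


T^4 = 2.9686e+10
Tsurr^4 = 9.8917e+09
Q = 0.4720 * 5.67e-8 * 4.3210 * 1.9794e+10 = 2288.9927 W

2288.9927 W


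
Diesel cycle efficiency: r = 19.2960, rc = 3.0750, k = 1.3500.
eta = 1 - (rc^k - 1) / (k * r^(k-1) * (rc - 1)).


r^(k-1) = 2.8178
rc^k = 4.5561
eta = 0.5495 = 54.9489%

54.9489%


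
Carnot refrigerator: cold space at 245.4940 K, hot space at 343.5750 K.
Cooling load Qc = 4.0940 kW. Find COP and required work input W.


COP = 245.4940 / 98.0810 = 2.5030
W = 4.0940 / 2.5030 = 1.6357 kW

COP = 2.5030, W = 1.6357 kW


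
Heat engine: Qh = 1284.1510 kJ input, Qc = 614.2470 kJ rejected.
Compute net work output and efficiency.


W = 1284.1510 - 614.2470 = 669.9040 kJ
eta = 669.9040 / 1284.1510 = 0.5217 = 52.1671%

W = 669.9040 kJ, eta = 52.1671%


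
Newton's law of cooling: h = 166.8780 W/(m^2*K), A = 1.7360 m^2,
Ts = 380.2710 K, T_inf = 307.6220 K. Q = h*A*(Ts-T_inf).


dT = 72.6490 K
Q = 166.8780 * 1.7360 * 72.6490 = 21046.4304 W

21046.4304 W


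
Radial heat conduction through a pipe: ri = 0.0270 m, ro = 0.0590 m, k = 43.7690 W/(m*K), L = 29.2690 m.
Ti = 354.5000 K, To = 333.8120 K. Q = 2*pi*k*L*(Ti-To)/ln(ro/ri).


dT = 20.6880 K
ln(ro/ri) = 0.7817
Q = 2*pi*43.7690*29.2690*20.6880 / 0.7817 = 213025.9211 W

213025.9211 W


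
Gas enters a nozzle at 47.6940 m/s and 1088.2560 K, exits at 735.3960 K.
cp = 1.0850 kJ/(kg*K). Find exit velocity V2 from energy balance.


dT = 352.8600 K
2*cp*1000*dT = 765706.2000
V1^2 = 2274.7176
V2 = sqrt(767980.9176) = 876.3452 m/s

876.3452 m/s


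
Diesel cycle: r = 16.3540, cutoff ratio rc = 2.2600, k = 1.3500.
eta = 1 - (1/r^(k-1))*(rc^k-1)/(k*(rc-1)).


r^(k-1) = 2.6593
rc^k = 3.0064
eta = 0.5564 = 55.6448%

55.6448%


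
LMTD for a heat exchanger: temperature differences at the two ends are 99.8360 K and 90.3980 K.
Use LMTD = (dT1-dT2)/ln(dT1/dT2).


dT1/dT2 = 1.1044
ln(dT1/dT2) = 0.0993
LMTD = 9.4380 / 0.0993 = 95.0389 K

95.0389 K


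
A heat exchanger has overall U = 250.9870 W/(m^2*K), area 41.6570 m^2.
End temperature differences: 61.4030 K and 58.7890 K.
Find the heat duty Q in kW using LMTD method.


LMTD = 60.0865 K
Q = 250.9870 * 41.6570 * 60.0865 = 628226.5644 W = 628.2266 kW

628.2266 kW


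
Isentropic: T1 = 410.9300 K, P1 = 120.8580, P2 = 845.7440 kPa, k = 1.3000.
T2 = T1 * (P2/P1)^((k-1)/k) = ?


(k-1)/k = 0.2308
(P2/P1)^exp = 1.5667
T2 = 410.9300 * 1.5667 = 643.8125 K

643.8125 K


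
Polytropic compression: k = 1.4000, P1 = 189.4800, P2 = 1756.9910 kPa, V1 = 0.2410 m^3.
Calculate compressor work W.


(k-1)/k = 0.2857
(P2/P1)^exp = 1.8895
W = 3.5000 * 189.4800 * 0.2410 * (1.8895 - 1) = 142.1640 kJ

142.1640 kJ


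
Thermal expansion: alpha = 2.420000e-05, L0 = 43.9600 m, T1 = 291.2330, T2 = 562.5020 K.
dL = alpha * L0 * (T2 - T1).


dT = 271.2690 K
dL = 2.420000e-05 * 43.9600 * 271.2690 = 0.288585 m
L_final = 44.248585 m

dL = 0.288585 m


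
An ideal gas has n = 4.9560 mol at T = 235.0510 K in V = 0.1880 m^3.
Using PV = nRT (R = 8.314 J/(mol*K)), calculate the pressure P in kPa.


P = nRT/V = 4.9560 * 8.314 * 235.0510 / 0.1880
= 9685.0847 / 0.1880 = 51516.4077 Pa = 51.5164 kPa

51.5164 kPa


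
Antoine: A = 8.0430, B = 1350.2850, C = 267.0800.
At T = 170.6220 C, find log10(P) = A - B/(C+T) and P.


C+T = 437.7020
B/(C+T) = 3.0849
log10(P) = 8.0430 - 3.0849 = 4.9581
P = 10^4.9581 = 90794.3131 mmHg

90794.3131 mmHg


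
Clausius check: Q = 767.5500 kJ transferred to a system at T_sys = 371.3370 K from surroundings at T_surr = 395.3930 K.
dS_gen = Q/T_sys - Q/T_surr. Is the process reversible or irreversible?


dS_sys = 767.5500/371.3370 = 2.0670 kJ/K
dS_surr = -767.5500/395.3930 = -1.9412 kJ/K
dS_gen = 2.0670 - 1.9412 = 0.1258 kJ/K (irreversible)

dS_gen = 0.1258 kJ/K, irreversible


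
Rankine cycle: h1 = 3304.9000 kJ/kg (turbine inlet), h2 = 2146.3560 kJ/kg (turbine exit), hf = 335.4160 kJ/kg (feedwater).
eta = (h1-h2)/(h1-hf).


W = 1158.5440 kJ/kg
Q_in = 2969.4840 kJ/kg
eta = 0.3901 = 39.0150%

eta = 39.0150%


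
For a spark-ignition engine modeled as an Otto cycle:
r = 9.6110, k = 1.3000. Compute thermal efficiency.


r^(k-1) = 1.9717
eta = 1 - 1/1.9717 = 0.4928 = 49.2811%

49.2811%


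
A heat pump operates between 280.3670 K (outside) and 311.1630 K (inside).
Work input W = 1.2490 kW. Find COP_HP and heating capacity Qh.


COP = 311.1630 / 30.7960 = 10.1040
Qh = 10.1040 * 1.2490 = 12.6199 kW

COP = 10.1040, Qh = 12.6199 kW


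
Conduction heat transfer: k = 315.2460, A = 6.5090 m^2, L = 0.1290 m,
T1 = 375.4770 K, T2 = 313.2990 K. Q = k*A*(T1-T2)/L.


dT = 62.1780 K
Q = 315.2460 * 6.5090 * 62.1780 / 0.1290 = 989033.2551 W

989033.2551 W


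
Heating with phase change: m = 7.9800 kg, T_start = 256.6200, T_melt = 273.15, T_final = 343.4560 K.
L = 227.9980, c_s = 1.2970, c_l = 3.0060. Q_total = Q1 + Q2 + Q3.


Q1 (sensible, solid) = 7.9800 * 1.2970 * 16.5300 = 171.0865 kJ
Q2 (latent) = 7.9800 * 227.9980 = 1819.4240 kJ
Q3 (sensible, liquid) = 7.9800 * 3.0060 * 70.3060 = 1686.4919 kJ
Q_total = 3677.0024 kJ

3677.0024 kJ


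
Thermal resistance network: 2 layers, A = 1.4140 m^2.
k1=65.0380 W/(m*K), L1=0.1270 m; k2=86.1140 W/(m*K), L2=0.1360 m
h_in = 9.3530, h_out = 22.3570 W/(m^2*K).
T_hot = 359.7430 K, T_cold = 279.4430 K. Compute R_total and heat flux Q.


R_conv_in = 1/(9.3530*1.4140) = 0.0756
R_1 = 0.1270/(65.0380*1.4140) = 0.0014
R_2 = 0.1360/(86.1140*1.4140) = 0.0011
R_conv_out = 1/(22.3570*1.4140) = 0.0316
R_total = 0.1097 K/W
Q = 80.3000 / 0.1097 = 731.7016 W

R_total = 0.1097 K/W, Q = 731.7016 W


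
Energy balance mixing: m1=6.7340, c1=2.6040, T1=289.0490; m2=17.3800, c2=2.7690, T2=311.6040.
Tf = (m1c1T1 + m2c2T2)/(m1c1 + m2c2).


num = 20064.5824
den = 65.6606
Tf = 305.5805 K

305.5805 K


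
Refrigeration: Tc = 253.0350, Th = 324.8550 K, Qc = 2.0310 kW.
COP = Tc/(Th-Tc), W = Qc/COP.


COP = 253.0350 / 71.8200 = 3.5232
W = 2.0310 / 3.5232 = 0.5765 kW

COP = 3.5232, W = 0.5765 kW


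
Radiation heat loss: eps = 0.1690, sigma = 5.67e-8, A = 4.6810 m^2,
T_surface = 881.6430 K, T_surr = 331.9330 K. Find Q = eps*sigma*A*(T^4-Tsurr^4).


T^4 = 6.0419e+11
Tsurr^4 = 1.2140e+10
Q = 0.1690 * 5.67e-8 * 4.6810 * 5.9205e+11 = 26556.1192 W

26556.1192 W


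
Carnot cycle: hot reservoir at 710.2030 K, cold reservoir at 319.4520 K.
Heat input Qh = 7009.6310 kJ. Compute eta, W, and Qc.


eta = 1 - 319.4520/710.2030 = 0.5502
W = 0.5502 * 7009.6310 = 3856.6724 kJ
Qc = 7009.6310 - 3856.6724 = 3152.9586 kJ

eta = 55.0196%, W = 3856.6724 kJ, Qc = 3152.9586 kJ


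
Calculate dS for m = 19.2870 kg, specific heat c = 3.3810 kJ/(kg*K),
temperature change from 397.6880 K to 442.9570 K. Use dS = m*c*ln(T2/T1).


T2/T1 = 1.1138
ln(T2/T1) = 0.1078
dS = 19.2870 * 3.3810 * 0.1078 = 7.0299 kJ/K

7.0299 kJ/K


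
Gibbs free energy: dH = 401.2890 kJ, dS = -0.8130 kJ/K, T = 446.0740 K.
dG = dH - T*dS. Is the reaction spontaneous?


T*dS = 446.0740 * -0.8130 = -362.6582 kJ
dG = 401.2890 + 362.6582 = 763.9472 kJ (non-spontaneous)

dG = 763.9472 kJ, non-spontaneous


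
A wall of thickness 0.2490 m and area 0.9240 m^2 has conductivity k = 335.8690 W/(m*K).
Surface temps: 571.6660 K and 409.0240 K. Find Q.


dT = 162.6420 K
Q = 335.8690 * 0.9240 * 162.6420 / 0.2490 = 202710.0363 W

202710.0363 W


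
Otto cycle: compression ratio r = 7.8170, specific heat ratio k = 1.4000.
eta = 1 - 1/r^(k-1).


r^(k-1) = 2.2762
eta = 1 - 1/2.2762 = 0.5607 = 56.0677%

56.0677%


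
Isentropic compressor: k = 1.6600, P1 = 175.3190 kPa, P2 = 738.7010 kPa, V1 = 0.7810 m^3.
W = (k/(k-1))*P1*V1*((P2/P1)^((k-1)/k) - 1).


(k-1)/k = 0.3976
(P2/P1)^exp = 1.7715
W = 2.5152 * 175.3190 * 0.7810 * (1.7715 - 1) = 265.7064 kJ

265.7064 kJ


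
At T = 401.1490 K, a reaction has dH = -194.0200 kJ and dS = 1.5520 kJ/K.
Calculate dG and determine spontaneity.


T*dS = 401.1490 * 1.5520 = 622.5832 kJ
dG = -194.0200 - 622.5832 = -816.6032 kJ (spontaneous)

dG = -816.6032 kJ, spontaneous


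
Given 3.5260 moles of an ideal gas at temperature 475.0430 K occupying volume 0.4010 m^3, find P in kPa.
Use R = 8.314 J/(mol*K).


P = nRT/V = 3.5260 * 8.314 * 475.0430 / 0.4010
= 13925.9635 / 0.4010 = 34728.0884 Pa = 34.7281 kPa

34.7281 kPa


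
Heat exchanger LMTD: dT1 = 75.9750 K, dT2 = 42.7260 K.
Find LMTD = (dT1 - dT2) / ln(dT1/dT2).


dT1/dT2 = 1.7782
ln(dT1/dT2) = 0.5756
LMTD = 33.2490 / 0.5756 = 57.7644 K

57.7644 K


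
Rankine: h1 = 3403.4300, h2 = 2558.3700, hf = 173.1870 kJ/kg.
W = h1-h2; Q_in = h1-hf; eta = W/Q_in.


W = 845.0600 kJ/kg
Q_in = 3230.2430 kJ/kg
eta = 0.2616 = 26.1609%

eta = 26.1609%


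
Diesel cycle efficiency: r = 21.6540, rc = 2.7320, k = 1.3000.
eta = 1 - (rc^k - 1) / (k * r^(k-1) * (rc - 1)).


r^(k-1) = 2.5157
rc^k = 3.6934
eta = 0.5245 = 52.4505%

52.4505%


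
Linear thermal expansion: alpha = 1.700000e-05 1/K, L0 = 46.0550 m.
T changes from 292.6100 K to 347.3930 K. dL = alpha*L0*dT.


dT = 54.7830 K
dL = 1.700000e-05 * 46.0550 * 54.7830 = 0.042892 m
L_final = 46.097892 m

dL = 0.042892 m


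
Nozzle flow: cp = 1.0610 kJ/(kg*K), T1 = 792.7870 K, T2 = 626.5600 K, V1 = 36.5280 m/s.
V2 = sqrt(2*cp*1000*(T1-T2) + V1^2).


dT = 166.2270 K
2*cp*1000*dT = 352733.6940
V1^2 = 1334.2948
V2 = sqrt(354067.9888) = 595.0361 m/s

595.0361 m/s


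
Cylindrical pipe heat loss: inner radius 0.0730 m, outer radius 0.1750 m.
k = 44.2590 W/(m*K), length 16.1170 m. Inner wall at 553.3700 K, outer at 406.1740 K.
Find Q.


dT = 147.1960 K
ln(ro/ri) = 0.8743
Q = 2*pi*44.2590*16.1170*147.1960 / 0.8743 = 754549.9972 W

754549.9972 W


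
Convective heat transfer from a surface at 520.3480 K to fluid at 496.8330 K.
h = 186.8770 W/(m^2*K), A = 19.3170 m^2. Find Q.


dT = 23.5150 K
Q = 186.8770 * 19.3170 * 23.5150 = 84886.8693 W

84886.8693 W


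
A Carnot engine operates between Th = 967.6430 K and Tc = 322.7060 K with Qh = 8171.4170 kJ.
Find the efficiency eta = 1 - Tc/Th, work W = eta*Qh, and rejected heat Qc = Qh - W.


eta = 1 - 322.7060/967.6430 = 0.6665
W = 0.6665 * 8171.4170 = 5446.2743 kJ
Qc = 8171.4170 - 5446.2743 = 2725.1427 kJ

eta = 66.6503%, W = 5446.2743 kJ, Qc = 2725.1427 kJ


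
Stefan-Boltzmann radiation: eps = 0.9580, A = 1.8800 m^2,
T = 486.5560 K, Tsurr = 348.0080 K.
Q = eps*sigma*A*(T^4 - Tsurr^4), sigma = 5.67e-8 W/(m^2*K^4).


T^4 = 5.6044e+10
Tsurr^4 = 1.4668e+10
Q = 0.9580 * 5.67e-8 * 1.8800 * 4.1377e+10 = 4225.3517 W

4225.3517 W


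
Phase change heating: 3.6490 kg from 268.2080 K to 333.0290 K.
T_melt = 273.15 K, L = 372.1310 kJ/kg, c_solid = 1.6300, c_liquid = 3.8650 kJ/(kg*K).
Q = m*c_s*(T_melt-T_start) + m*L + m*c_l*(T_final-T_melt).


Q1 (sensible, solid) = 3.6490 * 1.6300 * 4.9420 = 29.3944 kJ
Q2 (latent) = 3.6490 * 372.1310 = 1357.9060 kJ
Q3 (sensible, liquid) = 3.6490 * 3.8650 * 59.8790 = 844.4966 kJ
Q_total = 2231.7970 kJ

2231.7970 kJ


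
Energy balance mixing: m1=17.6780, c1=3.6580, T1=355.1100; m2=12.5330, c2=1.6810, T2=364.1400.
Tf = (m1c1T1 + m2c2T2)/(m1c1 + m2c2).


num = 30635.2790
den = 85.7341
Tf = 357.3290 K

357.3290 K


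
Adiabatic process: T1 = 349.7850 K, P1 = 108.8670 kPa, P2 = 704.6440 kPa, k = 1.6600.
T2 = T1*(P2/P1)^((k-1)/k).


(k-1)/k = 0.3976
(P2/P1)^exp = 2.1012
T2 = 349.7850 * 2.1012 = 734.9811 K

734.9811 K


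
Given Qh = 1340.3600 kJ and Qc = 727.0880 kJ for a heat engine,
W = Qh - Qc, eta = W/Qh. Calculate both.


W = 1340.3600 - 727.0880 = 613.2720 kJ
eta = 613.2720 / 1340.3600 = 0.4575 = 45.7543%

W = 613.2720 kJ, eta = 45.7543%


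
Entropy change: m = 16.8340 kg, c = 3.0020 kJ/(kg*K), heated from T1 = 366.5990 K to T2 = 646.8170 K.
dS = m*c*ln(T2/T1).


T2/T1 = 1.7644
ln(T2/T1) = 0.5678
dS = 16.8340 * 3.0020 * 0.5678 = 28.6939 kJ/K

28.6939 kJ/K


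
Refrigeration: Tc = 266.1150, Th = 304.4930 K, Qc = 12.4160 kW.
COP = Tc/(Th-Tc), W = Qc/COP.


COP = 266.1150 / 38.3780 = 6.9341
W = 12.4160 / 6.9341 = 1.7906 kW

COP = 6.9341, W = 1.7906 kW


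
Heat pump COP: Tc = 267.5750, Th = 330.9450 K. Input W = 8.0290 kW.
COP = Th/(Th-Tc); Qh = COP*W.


COP = 330.9450 / 63.3700 = 5.2224
Qh = 5.2224 * 8.0290 = 41.9308 kW

COP = 5.2224, Qh = 41.9308 kW


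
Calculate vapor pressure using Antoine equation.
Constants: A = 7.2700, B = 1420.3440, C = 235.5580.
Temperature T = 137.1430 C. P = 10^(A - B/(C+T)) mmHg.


C+T = 372.7010
B/(C+T) = 3.8109
log10(P) = 7.2700 - 3.8109 = 3.4591
P = 10^3.4591 = 2877.7453 mmHg

2877.7453 mmHg


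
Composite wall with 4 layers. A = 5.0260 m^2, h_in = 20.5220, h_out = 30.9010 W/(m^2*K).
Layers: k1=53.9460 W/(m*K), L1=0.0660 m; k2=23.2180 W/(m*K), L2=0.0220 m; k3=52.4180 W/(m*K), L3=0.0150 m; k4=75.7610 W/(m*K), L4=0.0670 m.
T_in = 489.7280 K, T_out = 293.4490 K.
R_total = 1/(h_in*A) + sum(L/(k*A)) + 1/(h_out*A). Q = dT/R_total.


R_conv_in = 1/(20.5220*5.0260) = 0.0097
R_1 = 0.0660/(53.9460*5.0260) = 0.0002
R_2 = 0.0220/(23.2180*5.0260) = 0.0002
R_3 = 0.0150/(52.4180*5.0260) = 5.6936e-05
R_4 = 0.0670/(75.7610*5.0260) = 0.0002
R_conv_out = 1/(30.9010*5.0260) = 0.0064
R_total = 0.0168 K/W
Q = 196.2790 / 0.0168 = 11684.0606 W

R_total = 0.0168 K/W, Q = 11684.0606 W


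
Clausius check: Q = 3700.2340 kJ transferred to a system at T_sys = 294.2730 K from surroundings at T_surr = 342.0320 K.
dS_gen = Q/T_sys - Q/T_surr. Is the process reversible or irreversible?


dS_sys = 3700.2340/294.2730 = 12.5742 kJ/K
dS_surr = -3700.2340/342.0320 = -10.8184 kJ/K
dS_gen = 12.5742 - 10.8184 = 1.7558 kJ/K (irreversible)

dS_gen = 1.7558 kJ/K, irreversible


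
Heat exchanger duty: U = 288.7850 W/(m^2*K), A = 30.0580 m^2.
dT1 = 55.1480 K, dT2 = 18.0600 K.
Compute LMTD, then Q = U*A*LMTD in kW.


LMTD = 33.2234 K
Q = 288.7850 * 30.0580 * 33.2234 = 288389.2433 W = 288.3892 kW

288.3892 kW


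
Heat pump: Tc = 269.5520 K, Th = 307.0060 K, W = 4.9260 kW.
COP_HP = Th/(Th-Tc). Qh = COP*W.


COP = 307.0060 / 37.4540 = 8.1969
Qh = 8.1969 * 4.9260 = 40.3778 kW

COP = 8.1969, Qh = 40.3778 kW


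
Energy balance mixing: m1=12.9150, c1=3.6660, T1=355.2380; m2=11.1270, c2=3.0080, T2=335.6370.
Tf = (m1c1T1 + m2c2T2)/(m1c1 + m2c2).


num = 28053.0127
den = 80.8164
Tf = 347.1203 K

347.1203 K


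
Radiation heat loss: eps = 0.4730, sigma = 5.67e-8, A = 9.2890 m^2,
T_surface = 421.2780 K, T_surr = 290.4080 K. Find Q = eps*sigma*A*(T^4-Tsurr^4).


T^4 = 3.1497e+10
Tsurr^4 = 7.1127e+09
Q = 0.4730 * 5.67e-8 * 9.2890 * 2.4385e+10 = 6074.7886 W

6074.7886 W


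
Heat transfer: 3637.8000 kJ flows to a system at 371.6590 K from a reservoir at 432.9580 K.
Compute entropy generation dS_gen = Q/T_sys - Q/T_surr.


dS_sys = 3637.8000/371.6590 = 9.7880 kJ/K
dS_surr = -3637.8000/432.9580 = -8.4022 kJ/K
dS_gen = 9.7880 - 8.4022 = 1.3858 kJ/K (irreversible)

dS_gen = 1.3858 kJ/K, irreversible


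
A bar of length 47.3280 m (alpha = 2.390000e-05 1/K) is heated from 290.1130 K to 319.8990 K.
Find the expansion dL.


dT = 29.7860 K
dL = 2.390000e-05 * 47.3280 * 29.7860 = 0.033692 m
L_final = 47.361692 m

dL = 0.033692 m


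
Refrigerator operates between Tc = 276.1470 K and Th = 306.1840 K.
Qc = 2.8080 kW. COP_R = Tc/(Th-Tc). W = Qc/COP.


COP = 276.1470 / 30.0370 = 9.1936
W = 2.8080 / 9.1936 = 0.3054 kW

COP = 9.1936, W = 0.3054 kW


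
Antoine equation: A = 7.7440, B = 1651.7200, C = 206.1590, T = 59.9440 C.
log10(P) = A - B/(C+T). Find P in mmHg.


C+T = 266.1030
B/(C+T) = 6.2071
log10(P) = 7.7440 - 6.2071 = 1.5369
P = 10^1.5369 = 34.4294 mmHg

34.4294 mmHg


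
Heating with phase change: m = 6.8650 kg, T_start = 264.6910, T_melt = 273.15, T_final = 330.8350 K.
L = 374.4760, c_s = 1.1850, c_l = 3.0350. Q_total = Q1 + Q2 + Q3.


Q1 (sensible, solid) = 6.8650 * 1.1850 * 8.4590 = 68.8142 kJ
Q2 (latent) = 6.8650 * 374.4760 = 2570.7777 kJ
Q3 (sensible, liquid) = 6.8650 * 3.0350 * 57.6850 = 1201.8828 kJ
Q_total = 3841.4748 kJ

3841.4748 kJ


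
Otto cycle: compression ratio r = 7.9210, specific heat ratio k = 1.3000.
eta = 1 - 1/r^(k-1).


r^(k-1) = 1.8605
eta = 1 - 1/1.8605 = 0.4625 = 46.2515%

46.2515%


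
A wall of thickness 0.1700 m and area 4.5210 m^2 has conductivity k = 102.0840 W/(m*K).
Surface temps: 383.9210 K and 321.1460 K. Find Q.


dT = 62.7750 K
Q = 102.0840 * 4.5210 * 62.7750 / 0.1700 = 170423.6984 W

170423.6984 W


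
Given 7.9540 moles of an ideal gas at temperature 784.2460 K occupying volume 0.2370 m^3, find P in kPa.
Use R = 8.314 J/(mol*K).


P = nRT/V = 7.9540 * 8.314 * 784.2460 / 0.2370
= 51861.8398 / 0.2370 = 218826.3282 Pa = 218.8263 kPa

218.8263 kPa


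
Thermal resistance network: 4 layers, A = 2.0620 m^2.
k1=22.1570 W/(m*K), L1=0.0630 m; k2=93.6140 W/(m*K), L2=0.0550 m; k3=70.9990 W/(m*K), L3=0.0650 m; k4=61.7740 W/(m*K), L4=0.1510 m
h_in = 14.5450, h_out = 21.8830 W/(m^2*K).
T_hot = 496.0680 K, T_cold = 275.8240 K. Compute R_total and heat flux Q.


R_conv_in = 1/(14.5450*2.0620) = 0.0333
R_1 = 0.0630/(22.1570*2.0620) = 0.0014
R_2 = 0.0550/(93.6140*2.0620) = 0.0003
R_3 = 0.0650/(70.9990*2.0620) = 0.0004
R_4 = 0.1510/(61.7740*2.0620) = 0.0012
R_conv_out = 1/(21.8830*2.0620) = 0.0222
R_total = 0.0588 K/W
Q = 220.2440 / 0.0588 = 3745.8042 W

R_total = 0.0588 K/W, Q = 3745.8042 W


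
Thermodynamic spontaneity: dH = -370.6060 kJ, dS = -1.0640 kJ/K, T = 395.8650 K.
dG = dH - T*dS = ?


T*dS = 395.8650 * -1.0640 = -421.2004 kJ
dG = -370.6060 + 421.2004 = 50.5944 kJ (non-spontaneous)

dG = 50.5944 kJ, non-spontaneous


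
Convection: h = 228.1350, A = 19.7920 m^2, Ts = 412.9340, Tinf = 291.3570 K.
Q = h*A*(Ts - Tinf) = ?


dT = 121.5770 K
Q = 228.1350 * 19.7920 * 121.5770 = 548950.2964 W

548950.2964 W


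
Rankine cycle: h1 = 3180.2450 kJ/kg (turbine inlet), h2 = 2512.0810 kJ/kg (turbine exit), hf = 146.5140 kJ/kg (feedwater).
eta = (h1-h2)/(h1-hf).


W = 668.1640 kJ/kg
Q_in = 3033.7310 kJ/kg
eta = 0.2202 = 22.0245%

eta = 22.0245%


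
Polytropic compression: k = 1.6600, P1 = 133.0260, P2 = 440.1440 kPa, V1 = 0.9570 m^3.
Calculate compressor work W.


(k-1)/k = 0.3976
(P2/P1)^exp = 1.6092
W = 2.5152 * 133.0260 * 0.9570 * (1.6092 - 1) = 195.0632 kJ

195.0632 kJ


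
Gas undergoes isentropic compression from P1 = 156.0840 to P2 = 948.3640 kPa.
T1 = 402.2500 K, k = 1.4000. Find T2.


(k-1)/k = 0.2857
(P2/P1)^exp = 1.6745
T2 = 402.2500 * 1.6745 = 673.5759 K

673.5759 K


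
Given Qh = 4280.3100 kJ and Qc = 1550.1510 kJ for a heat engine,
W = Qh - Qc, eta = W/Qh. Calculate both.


W = 4280.3100 - 1550.1510 = 2730.1590 kJ
eta = 2730.1590 / 4280.3100 = 0.6378 = 63.7841%

W = 2730.1590 kJ, eta = 63.7841%


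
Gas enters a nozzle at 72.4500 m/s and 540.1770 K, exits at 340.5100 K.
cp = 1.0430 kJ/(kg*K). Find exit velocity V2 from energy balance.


dT = 199.6670 K
2*cp*1000*dT = 416505.3620
V1^2 = 5249.0025
V2 = sqrt(421754.3645) = 649.4262 m/s

649.4262 m/s


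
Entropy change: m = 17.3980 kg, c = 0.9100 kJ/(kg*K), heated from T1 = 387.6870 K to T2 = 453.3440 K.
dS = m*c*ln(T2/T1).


T2/T1 = 1.1694
ln(T2/T1) = 0.1565
dS = 17.3980 * 0.9100 * 0.1565 = 2.4770 kJ/K

2.4770 kJ/K


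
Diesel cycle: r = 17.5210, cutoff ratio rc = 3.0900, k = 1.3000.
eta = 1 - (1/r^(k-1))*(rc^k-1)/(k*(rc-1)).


r^(k-1) = 2.3608
rc^k = 4.3346
eta = 0.4801 = 48.0145%

48.0145%


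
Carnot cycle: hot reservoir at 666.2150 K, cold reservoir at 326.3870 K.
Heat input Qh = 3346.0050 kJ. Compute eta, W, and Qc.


eta = 1 - 326.3870/666.2150 = 0.5101
W = 0.5101 * 3346.0050 = 1706.7556 kJ
Qc = 3346.0050 - 1706.7556 = 1639.2494 kJ

eta = 51.0088%, W = 1706.7556 kJ, Qc = 1639.2494 kJ


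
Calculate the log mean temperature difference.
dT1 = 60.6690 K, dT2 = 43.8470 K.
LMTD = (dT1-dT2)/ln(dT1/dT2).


dT1/dT2 = 1.3837
ln(dT1/dT2) = 0.3247
LMTD = 16.8220 / 0.3247 = 51.8036 K

51.8036 K


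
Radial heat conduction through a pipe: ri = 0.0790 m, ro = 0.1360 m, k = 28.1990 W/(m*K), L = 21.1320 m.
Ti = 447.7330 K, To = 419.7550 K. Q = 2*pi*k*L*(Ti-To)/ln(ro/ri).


dT = 27.9780 K
ln(ro/ri) = 0.5432
Q = 2*pi*28.1990*21.1320*27.9780 / 0.5432 = 192843.7017 W

192843.7017 W


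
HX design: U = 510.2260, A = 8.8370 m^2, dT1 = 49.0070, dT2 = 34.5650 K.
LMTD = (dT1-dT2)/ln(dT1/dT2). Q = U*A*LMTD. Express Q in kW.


LMTD = 41.3667 K
Q = 510.2260 * 8.8370 * 41.3667 = 186516.8800 W = 186.5169 kW

186.5169 kW


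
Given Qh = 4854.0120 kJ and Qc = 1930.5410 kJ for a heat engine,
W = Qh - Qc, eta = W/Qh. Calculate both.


W = 4854.0120 - 1930.5410 = 2923.4710 kJ
eta = 2923.4710 / 4854.0120 = 0.6023 = 60.2279%

W = 2923.4710 kJ, eta = 60.2279%


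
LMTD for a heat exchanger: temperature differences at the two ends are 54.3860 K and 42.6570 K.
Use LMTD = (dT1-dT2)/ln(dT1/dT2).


dT1/dT2 = 1.2750
ln(dT1/dT2) = 0.2429
LMTD = 11.7290 / 0.2429 = 48.2843 K

48.2843 K


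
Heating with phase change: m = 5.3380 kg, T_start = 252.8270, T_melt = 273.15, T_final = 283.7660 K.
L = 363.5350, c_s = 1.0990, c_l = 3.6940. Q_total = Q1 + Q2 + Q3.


Q1 (sensible, solid) = 5.3380 * 1.0990 * 20.3230 = 119.2241 kJ
Q2 (latent) = 5.3380 * 363.5350 = 1940.5498 kJ
Q3 (sensible, liquid) = 5.3380 * 3.6940 * 10.6160 = 209.3324 kJ
Q_total = 2269.1063 kJ

2269.1063 kJ


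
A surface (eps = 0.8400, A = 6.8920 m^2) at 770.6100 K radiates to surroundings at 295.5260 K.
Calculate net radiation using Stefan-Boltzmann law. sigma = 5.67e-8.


T^4 = 3.5265e+11
Tsurr^4 = 7.6275e+09
Q = 0.8400 * 5.67e-8 * 6.8920 * 3.4502e+11 = 113252.9634 W

113252.9634 W


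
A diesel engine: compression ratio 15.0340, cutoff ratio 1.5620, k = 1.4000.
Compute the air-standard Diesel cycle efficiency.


r^(k-1) = 2.9569
rc^k = 1.8670
eta = 0.6273 = 62.7313%

62.7313%


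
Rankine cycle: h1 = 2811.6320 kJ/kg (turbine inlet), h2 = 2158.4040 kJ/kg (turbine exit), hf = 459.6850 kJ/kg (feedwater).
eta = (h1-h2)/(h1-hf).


W = 653.2280 kJ/kg
Q_in = 2351.9470 kJ/kg
eta = 0.2777 = 27.7739%

eta = 27.7739%


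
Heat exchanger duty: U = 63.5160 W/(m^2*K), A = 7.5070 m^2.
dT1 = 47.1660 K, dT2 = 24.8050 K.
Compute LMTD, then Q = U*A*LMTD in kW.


LMTD = 34.7962 K
Q = 63.5160 * 7.5070 * 34.7962 = 16591.3261 W = 16.5913 kW

16.5913 kW


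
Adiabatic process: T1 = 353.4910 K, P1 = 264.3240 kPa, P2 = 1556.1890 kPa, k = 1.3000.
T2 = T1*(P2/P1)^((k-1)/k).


(k-1)/k = 0.2308
(P2/P1)^exp = 1.5055
T2 = 353.4910 * 1.5055 = 532.1739 K

532.1739 K


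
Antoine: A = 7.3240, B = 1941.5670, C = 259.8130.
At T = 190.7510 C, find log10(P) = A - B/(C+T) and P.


C+T = 450.5640
B/(C+T) = 4.3092
log10(P) = 7.3240 - 4.3092 = 3.0148
P = 10^3.0148 = 1034.6835 mmHg

1034.6835 mmHg


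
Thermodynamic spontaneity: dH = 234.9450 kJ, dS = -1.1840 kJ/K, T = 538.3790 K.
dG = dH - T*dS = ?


T*dS = 538.3790 * -1.1840 = -637.4407 kJ
dG = 234.9450 + 637.4407 = 872.3857 kJ (non-spontaneous)

dG = 872.3857 kJ, non-spontaneous


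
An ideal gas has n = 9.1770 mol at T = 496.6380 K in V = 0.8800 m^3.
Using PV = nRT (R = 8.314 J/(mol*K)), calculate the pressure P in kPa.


P = nRT/V = 9.1770 * 8.314 * 496.6380 / 0.8800
= 37892.2765 / 0.8800 = 43059.4052 Pa = 43.0594 kPa

43.0594 kPa


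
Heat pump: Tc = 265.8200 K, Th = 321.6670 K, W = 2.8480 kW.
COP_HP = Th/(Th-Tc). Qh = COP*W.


COP = 321.6670 / 55.8470 = 5.7598
Qh = 5.7598 * 2.8480 = 16.4039 kW

COP = 5.7598, Qh = 16.4039 kW


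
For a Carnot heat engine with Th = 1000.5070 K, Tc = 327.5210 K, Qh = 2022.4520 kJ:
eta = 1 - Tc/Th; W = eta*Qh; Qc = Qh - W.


eta = 1 - 327.5210/1000.5070 = 0.6726
W = 0.6726 * 2022.4520 = 1360.3922 kJ
Qc = 2022.4520 - 1360.3922 = 662.0598 kJ

eta = 67.2645%, W = 1360.3922 kJ, Qc = 662.0598 kJ


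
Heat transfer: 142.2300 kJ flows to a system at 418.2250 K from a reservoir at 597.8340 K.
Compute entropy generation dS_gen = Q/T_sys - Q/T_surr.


dS_sys = 142.2300/418.2250 = 0.3401 kJ/K
dS_surr = -142.2300/597.8340 = -0.2379 kJ/K
dS_gen = 0.3401 - 0.2379 = 0.1022 kJ/K (irreversible)

dS_gen = 0.1022 kJ/K, irreversible


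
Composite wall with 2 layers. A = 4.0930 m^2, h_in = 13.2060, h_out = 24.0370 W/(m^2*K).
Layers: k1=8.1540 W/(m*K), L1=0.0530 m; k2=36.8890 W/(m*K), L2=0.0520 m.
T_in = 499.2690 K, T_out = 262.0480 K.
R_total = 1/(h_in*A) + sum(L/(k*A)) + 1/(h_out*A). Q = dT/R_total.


R_conv_in = 1/(13.2060*4.0930) = 0.0185
R_1 = 0.0530/(8.1540*4.0930) = 0.0016
R_2 = 0.0520/(36.8890*4.0930) = 0.0003
R_conv_out = 1/(24.0370*4.0930) = 0.0102
R_total = 0.0306 K/W
Q = 237.2210 / 0.0306 = 7752.9766 W

R_total = 0.0306 K/W, Q = 7752.9766 W


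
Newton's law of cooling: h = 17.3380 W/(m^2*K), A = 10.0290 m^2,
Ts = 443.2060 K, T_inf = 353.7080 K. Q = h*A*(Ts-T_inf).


dT = 89.4980 K
Q = 17.3380 * 10.0290 * 89.4980 = 15562.1630 W

15562.1630 W


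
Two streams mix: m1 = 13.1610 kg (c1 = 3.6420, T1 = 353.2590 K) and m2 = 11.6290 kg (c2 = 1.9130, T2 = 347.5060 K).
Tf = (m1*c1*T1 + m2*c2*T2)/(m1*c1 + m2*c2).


num = 24663.2530
den = 70.1786
Tf = 351.4353 K

351.4353 K


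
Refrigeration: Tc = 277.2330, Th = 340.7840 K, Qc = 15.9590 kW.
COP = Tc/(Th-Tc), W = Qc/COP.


COP = 277.2330 / 63.5510 = 4.3624
W = 15.9590 / 4.3624 = 3.6583 kW

COP = 4.3624, W = 3.6583 kW


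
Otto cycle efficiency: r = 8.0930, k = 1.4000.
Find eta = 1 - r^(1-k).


r^(k-1) = 2.3080
eta = 1 - 1/2.3080 = 0.5667 = 56.6732%

56.6732%


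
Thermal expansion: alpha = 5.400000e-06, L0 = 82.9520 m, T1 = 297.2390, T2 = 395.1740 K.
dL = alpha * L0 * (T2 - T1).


dT = 97.9350 K
dL = 5.400000e-06 * 82.9520 * 97.9350 = 0.043869 m
L_final = 82.995869 m

dL = 0.043869 m


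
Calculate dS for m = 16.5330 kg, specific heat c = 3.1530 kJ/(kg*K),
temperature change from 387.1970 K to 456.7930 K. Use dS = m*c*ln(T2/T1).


T2/T1 = 1.1797
ln(T2/T1) = 0.1653
dS = 16.5330 * 3.1530 * 0.1653 = 8.6167 kJ/K

8.6167 kJ/K


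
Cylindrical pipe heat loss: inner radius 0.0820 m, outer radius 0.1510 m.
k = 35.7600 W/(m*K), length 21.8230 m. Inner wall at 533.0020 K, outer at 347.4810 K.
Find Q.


dT = 185.5210 K
ln(ro/ri) = 0.6106
Q = 2*pi*35.7600*21.8230*185.5210 / 0.6106 = 1489896.6364 W

1489896.6364 W


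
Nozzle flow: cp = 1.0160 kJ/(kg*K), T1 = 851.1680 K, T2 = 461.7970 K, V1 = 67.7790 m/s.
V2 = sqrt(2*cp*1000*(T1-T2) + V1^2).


dT = 389.3710 K
2*cp*1000*dT = 791201.8720
V1^2 = 4593.9928
V2 = sqrt(795795.8648) = 892.0739 m/s

892.0739 m/s


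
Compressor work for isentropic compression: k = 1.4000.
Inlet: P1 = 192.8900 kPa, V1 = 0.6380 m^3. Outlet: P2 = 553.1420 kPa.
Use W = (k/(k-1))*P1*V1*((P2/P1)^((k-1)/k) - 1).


(k-1)/k = 0.2857
(P2/P1)^exp = 1.3512
W = 3.5000 * 192.8900 * 0.6380 * (1.3512 - 1) = 151.2732 kJ

151.2732 kJ


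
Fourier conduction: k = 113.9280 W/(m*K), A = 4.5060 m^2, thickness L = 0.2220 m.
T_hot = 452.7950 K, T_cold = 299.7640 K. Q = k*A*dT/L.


dT = 153.0310 K
Q = 113.9280 * 4.5060 * 153.0310 / 0.2220 = 353873.5498 W

353873.5498 W


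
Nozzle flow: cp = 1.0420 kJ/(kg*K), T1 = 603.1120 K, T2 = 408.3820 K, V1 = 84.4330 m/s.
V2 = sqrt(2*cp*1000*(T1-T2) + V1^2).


dT = 194.7300 K
2*cp*1000*dT = 405817.3200
V1^2 = 7128.9315
V2 = sqrt(412946.2515) = 642.6089 m/s

642.6089 m/s


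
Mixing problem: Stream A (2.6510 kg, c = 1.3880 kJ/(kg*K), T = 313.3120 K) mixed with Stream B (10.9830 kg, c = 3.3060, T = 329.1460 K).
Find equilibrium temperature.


num = 13104.0838
den = 39.9894
Tf = 327.6890 K

327.6890 K


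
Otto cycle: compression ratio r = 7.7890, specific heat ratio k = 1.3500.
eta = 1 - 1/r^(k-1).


r^(k-1) = 2.0513
eta = 1 - 1/2.0513 = 0.5125 = 51.2492%

51.2492%


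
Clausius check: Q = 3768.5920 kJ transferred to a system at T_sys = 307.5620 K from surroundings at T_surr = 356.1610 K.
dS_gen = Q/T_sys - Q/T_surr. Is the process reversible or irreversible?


dS_sys = 3768.5920/307.5620 = 12.2531 kJ/K
dS_surr = -3768.5920/356.1610 = -10.5811 kJ/K
dS_gen = 12.2531 - 10.5811 = 1.6720 kJ/K (irreversible)

dS_gen = 1.6720 kJ/K, irreversible


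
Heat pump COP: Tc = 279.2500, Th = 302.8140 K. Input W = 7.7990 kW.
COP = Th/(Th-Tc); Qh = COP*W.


COP = 302.8140 / 23.5640 = 12.8507
Qh = 12.8507 * 7.7990 = 100.2226 kW

COP = 12.8507, Qh = 100.2226 kW


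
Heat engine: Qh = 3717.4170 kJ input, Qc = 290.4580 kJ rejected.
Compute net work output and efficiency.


W = 3717.4170 - 290.4580 = 3426.9590 kJ
eta = 3426.9590 / 3717.4170 = 0.9219 = 92.1866%

W = 3426.9590 kJ, eta = 92.1866%


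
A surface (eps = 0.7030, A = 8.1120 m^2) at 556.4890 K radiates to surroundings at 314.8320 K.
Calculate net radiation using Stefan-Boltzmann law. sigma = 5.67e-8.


T^4 = 9.5902e+10
Tsurr^4 = 9.8246e+09
Q = 0.7030 * 5.67e-8 * 8.1120 * 8.6077e+10 = 27832.6090 W

27832.6090 W


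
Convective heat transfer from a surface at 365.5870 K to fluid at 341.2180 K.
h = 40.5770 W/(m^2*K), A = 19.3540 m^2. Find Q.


dT = 24.3690 K
Q = 40.5770 * 19.3540 * 24.3690 = 19137.6400 W

19137.6400 W


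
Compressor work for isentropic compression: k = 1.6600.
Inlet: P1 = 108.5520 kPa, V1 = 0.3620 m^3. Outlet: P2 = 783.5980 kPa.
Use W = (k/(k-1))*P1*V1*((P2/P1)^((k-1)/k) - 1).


(k-1)/k = 0.3976
(P2/P1)^exp = 2.1944
W = 2.5152 * 108.5520 * 0.3620 * (2.1944 - 1) = 118.0474 kJ

118.0474 kJ


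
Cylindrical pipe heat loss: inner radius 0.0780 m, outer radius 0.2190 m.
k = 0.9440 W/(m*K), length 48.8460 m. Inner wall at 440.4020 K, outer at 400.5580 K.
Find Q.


dT = 39.8440 K
ln(ro/ri) = 1.0324
Q = 2*pi*0.9440*48.8460*39.8440 / 1.0324 = 11181.7920 W

11181.7920 W


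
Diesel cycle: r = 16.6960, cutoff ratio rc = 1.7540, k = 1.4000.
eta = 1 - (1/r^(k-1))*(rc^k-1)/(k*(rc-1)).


r^(k-1) = 3.0835
rc^k = 2.1960
eta = 0.6325 = 63.2546%

63.2546%


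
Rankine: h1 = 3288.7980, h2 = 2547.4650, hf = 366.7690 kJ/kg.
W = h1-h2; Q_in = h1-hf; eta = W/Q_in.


W = 741.3330 kJ/kg
Q_in = 2922.0290 kJ/kg
eta = 0.2537 = 25.3705%

eta = 25.3705%


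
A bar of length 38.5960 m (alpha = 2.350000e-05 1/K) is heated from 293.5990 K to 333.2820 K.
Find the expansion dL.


dT = 39.6830 K
dL = 2.350000e-05 * 38.5960 * 39.6830 = 0.035993 m
L_final = 38.631993 m

dL = 0.035993 m


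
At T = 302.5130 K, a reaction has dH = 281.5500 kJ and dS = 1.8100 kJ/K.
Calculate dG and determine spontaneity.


T*dS = 302.5130 * 1.8100 = 547.5485 kJ
dG = 281.5500 - 547.5485 = -265.9985 kJ (spontaneous)

dG = -265.9985 kJ, spontaneous


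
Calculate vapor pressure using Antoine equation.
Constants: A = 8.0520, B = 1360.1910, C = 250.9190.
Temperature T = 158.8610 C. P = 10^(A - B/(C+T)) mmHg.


C+T = 409.7800
B/(C+T) = 3.3193
log10(P) = 8.0520 - 3.3193 = 4.7327
P = 10^4.7327 = 54035.5874 mmHg

54035.5874 mmHg


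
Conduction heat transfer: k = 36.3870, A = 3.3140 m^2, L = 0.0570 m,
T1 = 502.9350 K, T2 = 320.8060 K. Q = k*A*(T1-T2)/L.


dT = 182.1290 K
Q = 36.3870 * 3.3140 * 182.1290 / 0.0570 = 385303.5428 W

385303.5428 W


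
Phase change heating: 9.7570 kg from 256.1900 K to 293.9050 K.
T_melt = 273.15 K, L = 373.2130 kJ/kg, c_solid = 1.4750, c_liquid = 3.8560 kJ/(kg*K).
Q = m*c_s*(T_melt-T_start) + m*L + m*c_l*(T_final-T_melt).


Q1 (sensible, solid) = 9.7570 * 1.4750 * 16.9600 = 244.0811 kJ
Q2 (latent) = 9.7570 * 373.2130 = 3641.4392 kJ
Q3 (sensible, liquid) = 9.7570 * 3.8560 * 20.7550 = 780.8652 kJ
Q_total = 4666.3856 kJ

4666.3856 kJ


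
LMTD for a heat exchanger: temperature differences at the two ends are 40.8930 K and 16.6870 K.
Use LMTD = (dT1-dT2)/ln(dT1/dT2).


dT1/dT2 = 2.4506
ln(dT1/dT2) = 0.8963
LMTD = 24.2060 / 0.8963 = 27.0057 K

27.0057 K


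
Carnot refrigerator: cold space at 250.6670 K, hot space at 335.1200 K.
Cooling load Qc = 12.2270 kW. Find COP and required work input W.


COP = 250.6670 / 84.4530 = 2.9681
W = 12.2270 / 2.9681 = 4.1194 kW

COP = 2.9681, W = 4.1194 kW


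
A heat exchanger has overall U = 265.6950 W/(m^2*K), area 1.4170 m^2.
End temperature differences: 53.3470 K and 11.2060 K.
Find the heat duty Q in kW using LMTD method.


LMTD = 27.0071 K
Q = 265.6950 * 1.4170 * 27.0071 = 10167.8920 W = 10.1679 kW

10.1679 kW


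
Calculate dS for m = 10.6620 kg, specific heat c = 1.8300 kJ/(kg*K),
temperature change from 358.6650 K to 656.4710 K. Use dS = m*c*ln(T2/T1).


T2/T1 = 1.8303
ln(T2/T1) = 0.6045
dS = 10.6620 * 1.8300 * 0.6045 = 11.7945 kJ/K

11.7945 kJ/K


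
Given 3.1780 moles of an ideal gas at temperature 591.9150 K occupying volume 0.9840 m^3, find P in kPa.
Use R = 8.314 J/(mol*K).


P = nRT/V = 3.1780 * 8.314 * 591.9150 / 0.9840
= 15639.5142 / 0.9840 = 15893.8152 Pa = 15.8938 kPa

15.8938 kPa


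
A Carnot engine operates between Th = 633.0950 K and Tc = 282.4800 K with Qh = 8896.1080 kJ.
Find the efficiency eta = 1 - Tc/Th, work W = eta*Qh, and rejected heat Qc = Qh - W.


eta = 1 - 282.4800/633.0950 = 0.5538
W = 0.5538 * 8896.1080 = 4926.7628 kJ
Qc = 8896.1080 - 4926.7628 = 3969.3452 kJ

eta = 55.3811%, W = 4926.7628 kJ, Qc = 3969.3452 kJ


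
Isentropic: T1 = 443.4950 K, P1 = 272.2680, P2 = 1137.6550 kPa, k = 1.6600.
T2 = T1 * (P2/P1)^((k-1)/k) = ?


(k-1)/k = 0.3976
(P2/P1)^exp = 1.7657
T2 = 443.4950 * 1.7657 = 783.0652 K

783.0652 K


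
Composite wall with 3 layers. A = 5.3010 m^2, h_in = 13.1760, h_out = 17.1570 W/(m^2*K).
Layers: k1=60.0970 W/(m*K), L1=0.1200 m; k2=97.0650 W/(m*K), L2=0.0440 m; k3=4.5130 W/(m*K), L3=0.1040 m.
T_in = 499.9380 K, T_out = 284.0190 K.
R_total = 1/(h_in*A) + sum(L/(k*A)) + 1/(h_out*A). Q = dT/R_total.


R_conv_in = 1/(13.1760*5.3010) = 0.0143
R_1 = 0.1200/(60.0970*5.3010) = 0.0004
R_2 = 0.0440/(97.0650*5.3010) = 8.5513e-05
R_3 = 0.1040/(4.5130*5.3010) = 0.0043
R_conv_out = 1/(17.1570*5.3010) = 0.0110
R_total = 0.0301 K/W
Q = 215.9190 / 0.0301 = 7168.2075 W

R_total = 0.0301 K/W, Q = 7168.2075 W


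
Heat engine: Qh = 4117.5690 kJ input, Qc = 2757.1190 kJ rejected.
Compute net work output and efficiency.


W = 4117.5690 - 2757.1190 = 1360.4500 kJ
eta = 1360.4500 / 4117.5690 = 0.3304 = 33.0401%

W = 1360.4500 kJ, eta = 33.0401%


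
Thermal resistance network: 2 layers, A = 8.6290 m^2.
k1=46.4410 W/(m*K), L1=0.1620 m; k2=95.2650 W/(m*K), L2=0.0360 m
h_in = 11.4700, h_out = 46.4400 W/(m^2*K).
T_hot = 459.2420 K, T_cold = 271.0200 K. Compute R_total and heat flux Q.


R_conv_in = 1/(11.4700*8.6290) = 0.0101
R_1 = 0.1620/(46.4410*8.6290) = 0.0004
R_2 = 0.0360/(95.2650*8.6290) = 4.3793e-05
R_conv_out = 1/(46.4400*8.6290) = 0.0025
R_total = 0.0130 K/W
Q = 188.2220 / 0.0130 = 14426.3625 W

R_total = 0.0130 K/W, Q = 14426.3625 W


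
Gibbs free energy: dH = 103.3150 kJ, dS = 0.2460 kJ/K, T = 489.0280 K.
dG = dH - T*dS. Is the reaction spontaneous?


T*dS = 489.0280 * 0.2460 = 120.3009 kJ
dG = 103.3150 - 120.3009 = -16.9859 kJ (spontaneous)

dG = -16.9859 kJ, spontaneous


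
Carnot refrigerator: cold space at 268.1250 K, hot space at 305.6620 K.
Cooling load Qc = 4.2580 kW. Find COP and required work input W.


COP = 268.1250 / 37.5370 = 7.1430
W = 4.2580 / 7.1430 = 0.5961 kW

COP = 7.1430, W = 0.5961 kW


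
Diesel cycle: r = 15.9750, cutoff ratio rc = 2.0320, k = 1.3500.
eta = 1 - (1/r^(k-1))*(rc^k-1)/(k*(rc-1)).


r^(k-1) = 2.6376
rc^k = 2.6043
eta = 0.5634 = 56.3406%

56.3406%


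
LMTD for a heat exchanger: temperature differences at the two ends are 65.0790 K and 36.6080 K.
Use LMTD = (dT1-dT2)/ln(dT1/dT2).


dT1/dT2 = 1.7777
ln(dT1/dT2) = 0.5753
LMTD = 28.4710 / 0.5753 = 49.4859 K

49.4859 K
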